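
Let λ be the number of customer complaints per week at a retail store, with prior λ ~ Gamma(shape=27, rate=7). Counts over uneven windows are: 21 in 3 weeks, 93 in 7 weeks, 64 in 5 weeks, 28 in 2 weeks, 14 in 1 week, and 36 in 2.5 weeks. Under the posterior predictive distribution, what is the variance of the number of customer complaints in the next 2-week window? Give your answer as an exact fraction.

66788/3025

Total count: 21 + 93 + 64 + 28 + 14 + 36 = 256.
Total exposure: 3 + 7 + 5 + 2 + 1 + 2.5 = 20.5 weeks.
Gamma(α, β) with Poisson data over total exposure Σt gives posterior Gamma(α+Σx, β+Σt) = Gamma(283, 55/2).
The posterior predictive for a window of length T is Negative Binomial with variance T·α'·(β'+T)/β'² = 2·283·(59/2)/(3025/4) = 66788/3025.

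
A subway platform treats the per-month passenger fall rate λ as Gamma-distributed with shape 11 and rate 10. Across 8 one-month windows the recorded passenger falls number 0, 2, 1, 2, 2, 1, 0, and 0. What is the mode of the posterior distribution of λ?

Total count: 0 + 2 + 1 + 2 + 2 + 1 + 0 + 0 = 8.
Total exposure: 8 months.
Posterior: α' = 11 + 8 = 19, β' = 10 + 8 = 18.
Posterior mode = (α'−1)/β' = 18/18 = 1.

1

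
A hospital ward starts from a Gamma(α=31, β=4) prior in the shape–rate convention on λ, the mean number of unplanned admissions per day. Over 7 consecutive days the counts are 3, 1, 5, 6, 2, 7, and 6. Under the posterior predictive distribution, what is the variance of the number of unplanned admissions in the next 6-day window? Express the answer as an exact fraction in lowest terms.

Total count: 3 + 1 + 5 + 6 + 2 + 7 + 6 = 30.
Total exposure: 7 days.
The Gamma prior is conjugate for the Poisson rate, so λ | data ~ Gamma(31+30, 4+7) = Gamma(61, 11).
The posterior predictive for a window of length T is Negative Binomial with variance T·α'·(β'+T)/β'² = 6·61·17/121 = 6222/121.

6222/121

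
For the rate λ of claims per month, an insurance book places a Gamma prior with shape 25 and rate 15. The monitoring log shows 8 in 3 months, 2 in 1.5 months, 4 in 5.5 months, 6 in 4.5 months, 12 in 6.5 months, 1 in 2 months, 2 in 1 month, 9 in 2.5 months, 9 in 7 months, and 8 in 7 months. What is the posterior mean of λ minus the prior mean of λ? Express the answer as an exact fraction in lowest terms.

-13/111

Total count: 8 + 2 + 4 + 6 + 12 + 1 + 2 + 9 + 9 + 8 = 61.
Total exposure: 3 + 1.5 + 5.5 + 4.5 + 6.5 + 2 + 1 + 2.5 + 7 + 7 = 40.5 months.
Conjugate update: add total count to the shape and total exposure to the rate, giving Gamma(86, 111/2).
Posterior mean = 86/(111/2) = 172/111; prior mean = 25/15 = 5/3. Difference = 172/111 − 5/3 = -13/111.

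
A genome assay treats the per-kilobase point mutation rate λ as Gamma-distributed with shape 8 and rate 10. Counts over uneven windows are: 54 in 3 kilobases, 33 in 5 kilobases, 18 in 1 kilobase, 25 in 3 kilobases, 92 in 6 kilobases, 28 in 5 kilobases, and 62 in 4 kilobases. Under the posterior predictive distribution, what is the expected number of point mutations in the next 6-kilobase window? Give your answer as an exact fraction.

1920/37

Total count: 54 + 33 + 18 + 25 + 92 + 28 + 62 = 312.
Total exposure: 3 + 5 + 1 + 3 + 6 + 5 + 4 = 27 kilobases.
Gamma(α, β) with Poisson data over total exposure Σt gives posterior Gamma(α+Σx, β+Σt) = Gamma(320, 37).
Predictive mean over a 6-kilobase window = T·E[λ|data] = 6·320/37 = 1920/37.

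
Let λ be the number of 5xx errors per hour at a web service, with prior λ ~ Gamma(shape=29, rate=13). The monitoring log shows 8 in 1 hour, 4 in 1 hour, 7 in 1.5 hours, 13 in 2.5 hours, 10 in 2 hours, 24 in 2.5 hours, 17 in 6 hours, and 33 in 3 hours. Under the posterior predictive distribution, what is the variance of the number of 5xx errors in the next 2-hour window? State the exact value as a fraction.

Total count: 8 + 4 + 7 + 13 + 10 + 24 + 17 + 33 = 116.
Total exposure: 1 + 1 + 1.5 + 2.5 + 2 + 2.5 + 6 + 3 = 19.5 hours.
Posterior: α' = 29 + 116 = 145, β' = 13 + 19.5 = 65/2.
The posterior predictive for a window of length T is Negative Binomial with variance T·α'·(β'+T)/β'² = 2·145·(69/2)/(4225/4) = 8004/845.

8004/845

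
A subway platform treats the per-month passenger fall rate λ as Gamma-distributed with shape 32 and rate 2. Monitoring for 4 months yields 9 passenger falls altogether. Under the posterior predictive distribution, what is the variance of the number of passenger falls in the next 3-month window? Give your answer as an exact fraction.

Total count 9 over total exposure 4 months.
The Gamma prior is conjugate for the Poisson rate, so λ | data ~ Gamma(32+9, 2+4) = Gamma(41, 6).
The posterior predictive for a window of length T is Negative Binomial with variance T·α'·(β'+T)/β'² = 3·41·9/36 = 123/4.

123/4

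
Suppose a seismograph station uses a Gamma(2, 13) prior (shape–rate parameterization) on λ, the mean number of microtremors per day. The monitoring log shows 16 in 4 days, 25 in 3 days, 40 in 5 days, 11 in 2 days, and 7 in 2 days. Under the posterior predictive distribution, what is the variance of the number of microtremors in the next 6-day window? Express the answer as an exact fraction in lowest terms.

21210/841

Total count: 16 + 25 + 40 + 11 + 7 = 99.
Total exposure: 4 + 3 + 5 + 2 + 2 = 16 days.
Gamma(α, β) with Poisson data over total exposure Σt gives posterior Gamma(α+Σx, β+Σt) = Gamma(101, 29).
The posterior predictive for a window of length T is Negative Binomial with variance T·α'·(β'+T)/β'² = 6·101·35/841 = 21210/841.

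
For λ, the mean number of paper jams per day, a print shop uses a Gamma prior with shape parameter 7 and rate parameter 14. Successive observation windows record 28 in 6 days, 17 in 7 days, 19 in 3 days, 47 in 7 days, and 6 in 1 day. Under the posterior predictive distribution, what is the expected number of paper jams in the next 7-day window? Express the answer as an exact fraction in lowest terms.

Total count: 28 + 17 + 19 + 47 + 6 = 117.
Total exposure: 6 + 7 + 3 + 7 + 1 = 24 days.
By Gamma–Poisson conjugacy, the posterior is Gamma(α + Σx, β + Σt) = Gamma(7 + 117, 14 + 24) = Gamma(124, 38).
Predictive mean over a 7-day window = T·E[λ|data] = 7·124/38 = 434/19.

434/19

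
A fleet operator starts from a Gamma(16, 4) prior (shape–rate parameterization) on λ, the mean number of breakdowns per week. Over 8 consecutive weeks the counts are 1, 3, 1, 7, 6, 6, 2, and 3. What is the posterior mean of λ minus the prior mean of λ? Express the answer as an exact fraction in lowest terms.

-1/4

Total count: 1 + 3 + 1 + 7 + 6 + 6 + 2 + 3 = 29.
Total exposure: 8 weeks.
The Gamma prior is conjugate for the Poisson rate, so λ | data ~ Gamma(16+29, 4+8) = Gamma(45, 12).
Posterior mean = 45/12 = 15/4; prior mean = 16/4 = 4. Difference = 15/4 − 4 = -1/4.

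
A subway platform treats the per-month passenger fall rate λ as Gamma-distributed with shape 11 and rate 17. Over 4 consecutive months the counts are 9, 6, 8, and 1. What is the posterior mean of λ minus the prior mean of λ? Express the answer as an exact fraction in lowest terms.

Total count: 9 + 6 + 8 + 1 = 24.
Total exposure: 4 months.
By Gamma–Poisson conjugacy, the posterior is Gamma(α + Σx, β + Σt) = Gamma(11 + 24, 17 + 4) = Gamma(35, 21).
Posterior mean = 35/21 = 5/3; prior mean = 11/17 = 11/17. Difference = 5/3 − 11/17 = 52/51.

52/51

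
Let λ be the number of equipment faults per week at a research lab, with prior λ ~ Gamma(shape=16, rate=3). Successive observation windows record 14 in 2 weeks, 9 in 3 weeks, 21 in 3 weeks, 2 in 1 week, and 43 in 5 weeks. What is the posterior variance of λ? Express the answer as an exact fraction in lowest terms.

Total count: 14 + 9 + 21 + 2 + 43 = 89.
Total exposure: 2 + 3 + 3 + 1 + 5 = 14 weeks.
Gamma(α, β) with Poisson data over total exposure Σt gives posterior Gamma(α+Σx, β+Σt) = Gamma(105, 17).
Posterior variance = α'/β'² = 105/289.

105/289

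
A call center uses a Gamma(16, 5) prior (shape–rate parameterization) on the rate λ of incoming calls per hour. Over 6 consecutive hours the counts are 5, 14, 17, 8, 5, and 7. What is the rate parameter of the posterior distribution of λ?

11

Total count: 5 + 14 + 17 + 8 + 5 + 7 = 56.
Total exposure: 6 hours.
Gamma(α, β) with Poisson data over total exposure Σt gives posterior Gamma(α+Σx, β+Σt) = Gamma(72, 11).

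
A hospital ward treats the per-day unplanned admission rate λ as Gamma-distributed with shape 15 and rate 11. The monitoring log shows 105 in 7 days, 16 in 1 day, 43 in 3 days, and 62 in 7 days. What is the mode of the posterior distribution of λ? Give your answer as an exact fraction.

Total count: 105 + 16 + 43 + 62 = 226.
Total exposure: 7 + 1 + 3 + 7 = 18 days.
The Gamma prior is conjugate for the Poisson rate, so λ | data ~ Gamma(15+226, 11+18) = Gamma(241, 29).
Posterior mode = (α'−1)/β' = 240/29.

240/29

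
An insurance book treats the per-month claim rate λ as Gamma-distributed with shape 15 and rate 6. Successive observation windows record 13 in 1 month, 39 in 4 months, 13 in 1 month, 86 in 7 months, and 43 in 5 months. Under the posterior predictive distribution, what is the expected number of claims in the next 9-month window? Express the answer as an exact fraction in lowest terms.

Total count: 13 + 39 + 13 + 86 + 43 = 194.
Total exposure: 1 + 4 + 1 + 7 + 5 = 18 months.
The Gamma prior is conjugate for the Poisson rate, so λ | data ~ Gamma(15+194, 6+18) = Gamma(209, 24).
Predictive mean over a 9-month window = T·E[λ|data] = 9·209/24 = 627/8.

627/8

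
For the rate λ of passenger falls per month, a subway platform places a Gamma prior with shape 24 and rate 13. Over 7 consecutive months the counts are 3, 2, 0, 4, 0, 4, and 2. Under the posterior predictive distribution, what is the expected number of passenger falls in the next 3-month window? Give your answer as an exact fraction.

Total count: 3 + 2 + 0 + 4 + 0 + 4 + 2 = 15.
Total exposure: 7 months.
By Gamma–Poisson conjugacy, the posterior is Gamma(α + Σx, β + Σt) = Gamma(24 + 15, 13 + 7) = Gamma(39, 20).
Predictive mean over a 3-month window = T·E[λ|data] = 3·39/20 = 117/20.

117/20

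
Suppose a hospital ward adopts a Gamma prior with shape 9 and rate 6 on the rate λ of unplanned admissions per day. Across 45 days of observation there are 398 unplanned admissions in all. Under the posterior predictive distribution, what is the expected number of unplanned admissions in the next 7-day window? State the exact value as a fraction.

Total count 398 over total exposure 45 days.
The Gamma prior is conjugate for the Poisson rate, so λ | data ~ Gamma(9+398, 6+45) = Gamma(407, 51).
Predictive mean over a 7-day window = T·E[λ|data] = 7·407/51 = 2849/51.

2849/51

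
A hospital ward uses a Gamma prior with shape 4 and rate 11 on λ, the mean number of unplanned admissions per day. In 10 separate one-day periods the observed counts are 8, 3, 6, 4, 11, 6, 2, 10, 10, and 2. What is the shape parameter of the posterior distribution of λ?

Total count: 8 + 3 + 6 + 4 + 11 + 6 + 2 + 10 + 10 + 2 = 62.
Total exposure: 10 days.
Posterior: α' = 4 + 62 = 66, β' = 11 + 10 = 21.

66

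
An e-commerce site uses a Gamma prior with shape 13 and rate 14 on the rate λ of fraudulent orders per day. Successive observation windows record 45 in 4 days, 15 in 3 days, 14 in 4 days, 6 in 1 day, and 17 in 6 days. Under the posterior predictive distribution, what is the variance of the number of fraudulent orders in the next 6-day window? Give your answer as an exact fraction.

3135/128

Total count: 45 + 15 + 14 + 6 + 17 = 97.
Total exposure: 4 + 3 + 4 + 1 + 6 = 18 days.
Conjugate update: add total count to the shape and total exposure to the rate, giving Gamma(110, 32).
The posterior predictive for a window of length T is Negative Binomial with variance T·α'·(β'+T)/β'² = 6·110·38/1024 = 3135/128.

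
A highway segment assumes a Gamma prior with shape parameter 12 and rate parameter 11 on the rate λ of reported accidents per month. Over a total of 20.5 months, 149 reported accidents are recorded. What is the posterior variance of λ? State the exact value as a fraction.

92/567

Total count 149 over total exposure 20.5 months.
Posterior: α' = 12 + 149 = 161, β' = 11 + 20.5 = 63/2.
Posterior variance = α'/β'² = 161/(3969/4) = 92/567.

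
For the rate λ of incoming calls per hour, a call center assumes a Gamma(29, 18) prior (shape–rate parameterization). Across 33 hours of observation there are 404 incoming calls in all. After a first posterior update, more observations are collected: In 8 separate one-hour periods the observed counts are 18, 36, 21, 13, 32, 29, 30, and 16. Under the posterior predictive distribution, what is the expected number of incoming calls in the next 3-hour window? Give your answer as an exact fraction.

1884/59

Total count 404 over total exposure 33 hours.
After the first batch: Gamma(29 + 404, 18 + 33) = Gamma(433, 51).
Total count: 18 + 36 + 21 + 13 + 32 + 29 + 30 + 16 = 195.
Total exposure: 8 hours.
After the second batch: Gamma(433 + 195, 51 + 8) = Gamma(628, 59).
Predictive mean over a 3-hour window = T·E[λ|data] = 3·628/59 = 1884/59.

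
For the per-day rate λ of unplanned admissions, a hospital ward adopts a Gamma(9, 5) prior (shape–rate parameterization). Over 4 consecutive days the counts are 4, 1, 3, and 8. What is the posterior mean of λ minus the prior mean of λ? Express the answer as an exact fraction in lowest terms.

44/45

Total count: 4 + 1 + 3 + 8 = 16.
Total exposure: 4 days.
By Gamma–Poisson conjugacy, the posterior is Gamma(α + Σx, β + Σt) = Gamma(9 + 16, 5 + 4) = Gamma(25, 9).
Posterior mean = 25/9 = 25/9; prior mean = 9/5 = 9/5. Difference = 25/9 − 9/5 = 44/45.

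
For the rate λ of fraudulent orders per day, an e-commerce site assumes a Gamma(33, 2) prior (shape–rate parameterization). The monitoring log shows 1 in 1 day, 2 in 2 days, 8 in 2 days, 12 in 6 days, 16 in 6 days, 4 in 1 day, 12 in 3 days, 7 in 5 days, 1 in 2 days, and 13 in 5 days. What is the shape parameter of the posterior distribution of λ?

Total count: 1 + 2 + 8 + 12 + 16 + 4 + 12 + 7 + 1 + 13 = 76.
Total exposure: 1 + 2 + 2 + 6 + 6 + 1 + 3 + 5 + 2 + 5 = 33 days.
The Gamma prior is conjugate for the Poisson rate, so λ | data ~ Gamma(33+76, 2+33) = Gamma(109, 35).

109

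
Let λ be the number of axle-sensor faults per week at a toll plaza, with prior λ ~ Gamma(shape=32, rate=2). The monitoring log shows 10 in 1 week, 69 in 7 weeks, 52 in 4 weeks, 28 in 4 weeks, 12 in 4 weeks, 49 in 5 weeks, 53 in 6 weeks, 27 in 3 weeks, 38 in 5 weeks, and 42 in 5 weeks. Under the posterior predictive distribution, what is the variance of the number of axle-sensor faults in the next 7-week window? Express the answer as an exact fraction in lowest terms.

Total count: 10 + 69 + 52 + 28 + 12 + 49 + 53 + 27 + 38 + 42 = 380.
Total exposure: 1 + 7 + 4 + 4 + 4 + 5 + 6 + 3 + 5 + 5 = 44 weeks.
Gamma(α, β) with Poisson data over total exposure Σt gives posterior Gamma(α+Σx, β+Σt) = Gamma(412, 46).
The posterior predictive for a window of length T is Negative Binomial with variance T·α'·(β'+T)/β'² = 7·412·53/2116 = 38213/529.

38213/529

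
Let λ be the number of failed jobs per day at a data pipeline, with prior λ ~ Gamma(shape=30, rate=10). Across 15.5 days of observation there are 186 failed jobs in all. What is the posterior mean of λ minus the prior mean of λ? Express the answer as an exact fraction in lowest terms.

Total count 186 over total exposure 15.5 days.
Posterior: α' = 30 + 186 = 216, β' = 10 + 15.5 = 51/2.
Posterior mean = 216/(51/2) = 144/17; prior mean = 30/10 = 3. Difference = 144/17 − 3 = 93/17.

93/17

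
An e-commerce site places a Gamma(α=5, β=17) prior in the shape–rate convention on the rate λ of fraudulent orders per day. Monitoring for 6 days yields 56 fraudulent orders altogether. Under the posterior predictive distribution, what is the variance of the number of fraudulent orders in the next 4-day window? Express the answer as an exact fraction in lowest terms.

6588/529

Total count 56 over total exposure 6 days.
The Gamma prior is conjugate for the Poisson rate, so λ | data ~ Gamma(5+56, 17+6) = Gamma(61, 23).
The posterior predictive for a window of length T is Negative Binomial with variance T·α'·(β'+T)/β'² = 4·61·27/529 = 6588/529.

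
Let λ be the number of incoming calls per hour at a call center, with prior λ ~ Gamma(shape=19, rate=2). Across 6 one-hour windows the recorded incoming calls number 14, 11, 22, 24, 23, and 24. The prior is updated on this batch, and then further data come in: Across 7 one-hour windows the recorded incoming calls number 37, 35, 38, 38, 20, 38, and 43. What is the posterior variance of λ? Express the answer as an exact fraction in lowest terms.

386/225

Total count: 14 + 11 + 22 + 24 + 23 + 24 = 118.
Total exposure: 6 hours.
After the first batch: Gamma(19 + 118, 2 + 6) = Gamma(137, 8).
Total count: 37 + 35 + 38 + 38 + 20 + 38 + 43 = 249.
Total exposure: 7 hours.
After the second batch: Gamma(137 + 249, 8 + 7) = Gamma(386, 15).
Posterior variance = α'/β'² = 386/225.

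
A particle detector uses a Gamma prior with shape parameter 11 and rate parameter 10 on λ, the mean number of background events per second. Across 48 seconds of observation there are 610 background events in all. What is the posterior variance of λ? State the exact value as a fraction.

621/3364

Total count 610 over total exposure 48 seconds.
By Gamma–Poisson conjugacy, the posterior is Gamma(α + Σx, β + Σt) = Gamma(11 + 610, 10 + 48) = Gamma(621, 58).
Posterior variance = α'/β'² = 621/3364.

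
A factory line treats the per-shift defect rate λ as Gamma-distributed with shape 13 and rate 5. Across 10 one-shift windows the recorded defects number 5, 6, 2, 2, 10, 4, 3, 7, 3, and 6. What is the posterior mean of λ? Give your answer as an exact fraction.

61/15

Total count: 5 + 6 + 2 + 2 + 10 + 4 + 3 + 7 + 3 + 6 = 48.
Total exposure: 10 shifts.
Gamma(α, β) with Poisson data over total exposure Σt gives posterior Gamma(α+Σx, β+Σt) = Gamma(61, 15).
Posterior mean = α'/β' = 61/15.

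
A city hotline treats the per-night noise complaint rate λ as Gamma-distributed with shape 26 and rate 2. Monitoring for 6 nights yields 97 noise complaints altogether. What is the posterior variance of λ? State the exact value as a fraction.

Total count 97 over total exposure 6 nights.
The Gamma prior is conjugate for the Poisson rate, so λ | data ~ Gamma(26+97, 2+6) = Gamma(123, 8).
Posterior variance = α'/β'² = 123/64.

123/64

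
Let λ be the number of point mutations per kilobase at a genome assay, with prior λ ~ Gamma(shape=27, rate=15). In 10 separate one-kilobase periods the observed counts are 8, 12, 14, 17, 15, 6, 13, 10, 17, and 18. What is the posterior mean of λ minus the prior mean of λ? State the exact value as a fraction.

Total count: 8 + 12 + 14 + 17 + 15 + 6 + 13 + 10 + 17 + 18 = 130.
Total exposure: 10 kilobases.
The Gamma prior is conjugate for the Poisson rate, so λ | data ~ Gamma(27+130, 15+10) = Gamma(157, 25).
Posterior mean = 157/25 = 157/25; prior mean = 27/15 = 9/5. Difference = 157/25 − 9/5 = 112/25.

112/25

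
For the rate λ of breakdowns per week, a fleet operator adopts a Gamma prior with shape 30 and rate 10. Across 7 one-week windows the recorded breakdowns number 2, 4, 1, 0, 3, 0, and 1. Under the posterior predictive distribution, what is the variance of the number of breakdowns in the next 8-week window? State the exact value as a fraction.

8200/289

Total count: 2 + 4 + 1 + 0 + 3 + 0 + 1 = 11.
Total exposure: 7 weeks.
By Gamma–Poisson conjugacy, the posterior is Gamma(α + Σx, β + Σt) = Gamma(30 + 11, 10 + 7) = Gamma(41, 17).
The posterior predictive for a window of length T is Negative Binomial with variance T·α'·(β'+T)/β'² = 8·41·25/289 = 8200/289.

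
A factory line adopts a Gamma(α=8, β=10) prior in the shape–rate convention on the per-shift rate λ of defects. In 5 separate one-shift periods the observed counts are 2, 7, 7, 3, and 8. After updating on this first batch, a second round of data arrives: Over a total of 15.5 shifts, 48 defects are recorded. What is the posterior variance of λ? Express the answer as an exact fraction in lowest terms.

Total count: 2 + 7 + 7 + 3 + 8 = 27.
Total exposure: 5 shifts.
After the first batch: Gamma(8 + 27, 10 + 5) = Gamma(35, 15).
Total count 48 over total exposure 15.5 shifts.
After the second batch: Gamma(35 + 48, 15 + 15.5) = Gamma(83, 61/2).
Posterior variance = α'/β'² = 83/(3721/4) = 332/3721.

332/3721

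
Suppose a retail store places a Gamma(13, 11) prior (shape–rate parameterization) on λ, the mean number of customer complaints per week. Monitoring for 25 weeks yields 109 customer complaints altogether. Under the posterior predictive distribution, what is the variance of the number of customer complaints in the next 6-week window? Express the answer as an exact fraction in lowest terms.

427/18

Total count 109 over total exposure 25 weeks.
Conjugate update: add total count to the shape and total exposure to the rate, giving Gamma(122, 36).
The posterior predictive for a window of length T is Negative Binomial with variance T·α'·(β'+T)/β'² = 6·122·42/1296 = 427/18.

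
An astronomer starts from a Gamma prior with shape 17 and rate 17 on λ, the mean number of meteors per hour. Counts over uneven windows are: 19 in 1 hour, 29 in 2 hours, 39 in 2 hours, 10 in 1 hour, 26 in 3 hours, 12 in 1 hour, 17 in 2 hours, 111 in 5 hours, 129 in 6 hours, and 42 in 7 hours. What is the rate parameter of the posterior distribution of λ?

47

Total count: 19 + 29 + 39 + 10 + 26 + 12 + 17 + 111 + 129 + 42 = 434.
Total exposure: 1 + 2 + 2 + 1 + 3 + 1 + 2 + 5 + 6 + 7 = 30 hours.
Gamma(α, β) with Poisson data over total exposure Σt gives posterior Gamma(α+Σx, β+Σt) = Gamma(451, 47).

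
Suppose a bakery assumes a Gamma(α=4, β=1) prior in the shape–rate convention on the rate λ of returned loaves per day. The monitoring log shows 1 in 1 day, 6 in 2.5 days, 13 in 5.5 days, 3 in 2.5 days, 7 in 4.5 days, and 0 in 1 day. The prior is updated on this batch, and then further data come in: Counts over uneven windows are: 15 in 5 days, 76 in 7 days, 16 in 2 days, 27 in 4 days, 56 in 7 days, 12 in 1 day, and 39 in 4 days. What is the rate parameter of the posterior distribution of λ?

Total count: 1 + 6 + 13 + 3 + 7 + 0 = 30.
Total exposure: 1 + 2.5 + 5.5 + 2.5 + 4.5 + 1 = 17 days.
After the first batch: Gamma(4 + 30, 1 + 17) = Gamma(34, 18).
Total count: 15 + 76 + 16 + 27 + 56 + 12 + 39 = 241.
Total exposure: 5 + 7 + 2 + 4 + 7 + 1 + 4 = 30 days.
After the second batch: Gamma(34 + 241, 18 + 30) = Gamma(275, 48).

48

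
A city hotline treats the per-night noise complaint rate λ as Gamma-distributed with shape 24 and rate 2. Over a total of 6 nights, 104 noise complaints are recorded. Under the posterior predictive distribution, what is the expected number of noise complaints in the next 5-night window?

80

Total count 104 over total exposure 6 nights.
Conjugate update: add total count to the shape and total exposure to the rate, giving Gamma(128, 8).
Predictive mean over a 5-night window = T·E[λ|data] = 5·128/8 = 80.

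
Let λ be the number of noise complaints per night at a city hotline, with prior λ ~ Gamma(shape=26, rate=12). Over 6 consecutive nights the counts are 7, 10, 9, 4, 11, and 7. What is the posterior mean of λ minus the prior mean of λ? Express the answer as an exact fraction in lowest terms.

35/18

Total count: 7 + 10 + 9 + 4 + 11 + 7 = 48.
Total exposure: 6 nights.
Gamma(α, β) with Poisson data over total exposure Σt gives posterior Gamma(α+Σx, β+Σt) = Gamma(74, 18).
Posterior mean = 74/18 = 37/9; prior mean = 26/12 = 13/6. Difference = 37/9 − 13/6 = 35/18.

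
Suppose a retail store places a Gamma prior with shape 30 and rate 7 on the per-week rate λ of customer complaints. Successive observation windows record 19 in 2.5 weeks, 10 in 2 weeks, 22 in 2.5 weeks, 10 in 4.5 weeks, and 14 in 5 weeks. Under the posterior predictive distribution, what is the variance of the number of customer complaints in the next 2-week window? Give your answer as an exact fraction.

Total count: 19 + 10 + 22 + 10 + 14 = 75.
Total exposure: 2.5 + 2 + 2.5 + 4.5 + 5 = 16.5 weeks.
Posterior: α' = 30 + 75 = 105, β' = 7 + 16.5 = 47/2.
The posterior predictive for a window of length T is Negative Binomial with variance T·α'·(β'+T)/β'² = 2·105·(51/2)/(2209/4) = 21420/2209.

21420/2209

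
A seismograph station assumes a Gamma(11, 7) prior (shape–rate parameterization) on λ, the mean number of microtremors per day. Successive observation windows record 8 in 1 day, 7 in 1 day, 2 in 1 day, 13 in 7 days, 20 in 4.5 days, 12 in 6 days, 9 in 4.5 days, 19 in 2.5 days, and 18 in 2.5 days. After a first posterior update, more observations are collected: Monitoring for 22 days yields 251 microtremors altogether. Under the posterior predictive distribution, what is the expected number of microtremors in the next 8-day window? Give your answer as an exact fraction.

Total count: 8 + 7 + 2 + 13 + 20 + 12 + 9 + 19 + 18 = 108.
Total exposure: 1 + 1 + 1 + 7 + 4.5 + 6 + 4.5 + 2.5 + 2.5 = 30 days.
After the first batch: Gamma(11 + 108, 7 + 30) = Gamma(119, 37).
Total count 251 over total exposure 22 days.
After the second batch: Gamma(119 + 251, 37 + 22) = Gamma(370, 59).
Predictive mean over an 8-day window = T·E[λ|data] = 8·370/59 = 2960/59.

2960/59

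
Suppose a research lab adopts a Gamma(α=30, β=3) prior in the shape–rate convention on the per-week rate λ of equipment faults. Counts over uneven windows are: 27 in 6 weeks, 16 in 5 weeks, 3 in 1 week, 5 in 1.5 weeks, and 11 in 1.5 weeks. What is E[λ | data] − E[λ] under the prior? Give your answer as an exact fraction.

-44/9

Total count: 27 + 16 + 3 + 5 + 11 = 62.
Total exposure: 6 + 5 + 1 + 1.5 + 1.5 = 15 weeks.
By Gamma–Poisson conjugacy, the posterior is Gamma(α + Σx, β + Σt) = Gamma(30 + 62, 3 + 15) = Gamma(92, 18).
Posterior mean = 92/18 = 46/9; prior mean = 30/3 = 10. Difference = 46/9 − 10 = -44/9.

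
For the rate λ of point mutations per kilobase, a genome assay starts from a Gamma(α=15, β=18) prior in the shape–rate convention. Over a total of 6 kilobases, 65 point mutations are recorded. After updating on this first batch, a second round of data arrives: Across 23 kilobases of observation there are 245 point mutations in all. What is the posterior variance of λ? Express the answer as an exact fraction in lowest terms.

Total count 65 over total exposure 6 kilobases.
After the first batch: Gamma(15 + 65, 18 + 6) = Gamma(80, 24).
Total count 245 over total exposure 23 kilobases.
After the second batch: Gamma(80 + 245, 24 + 23) = Gamma(325, 47).
Posterior variance = α'/β'² = 325/2209.

325/2209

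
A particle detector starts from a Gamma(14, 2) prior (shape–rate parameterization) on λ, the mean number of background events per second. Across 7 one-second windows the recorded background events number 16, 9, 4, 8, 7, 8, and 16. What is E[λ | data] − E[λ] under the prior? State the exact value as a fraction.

19/9

Total count: 16 + 9 + 4 + 8 + 7 + 8 + 16 = 68.
Total exposure: 7 seconds.
Gamma(α, β) with Poisson data over total exposure Σt gives posterior Gamma(α+Σx, β+Σt) = Gamma(82, 9).
Posterior mean = 82/9 = 82/9; prior mean = 14/2 = 7. Difference = 82/9 − 7 = 19/9.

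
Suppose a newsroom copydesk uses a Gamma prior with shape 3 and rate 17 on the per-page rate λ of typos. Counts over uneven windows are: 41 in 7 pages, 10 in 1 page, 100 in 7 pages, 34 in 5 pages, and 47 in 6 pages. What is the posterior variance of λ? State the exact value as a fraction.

Total count: 41 + 10 + 100 + 34 + 47 = 232.
Total exposure: 7 + 1 + 7 + 5 + 6 = 26 pages.
By Gamma–Poisson conjugacy, the posterior is Gamma(α + Σx, β + Σt) = Gamma(3 + 232, 17 + 26) = Gamma(235, 43).
Posterior variance = α'/β'² = 235/1849.

235/1849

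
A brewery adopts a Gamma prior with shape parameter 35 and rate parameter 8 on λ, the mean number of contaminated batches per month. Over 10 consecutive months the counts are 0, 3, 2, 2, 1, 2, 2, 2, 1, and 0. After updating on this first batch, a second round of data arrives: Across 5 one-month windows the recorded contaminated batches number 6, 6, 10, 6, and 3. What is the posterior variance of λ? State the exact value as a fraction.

81/529

Total count: 0 + 3 + 2 + 2 + 1 + 2 + 2 + 2 + 1 + 0 = 15.
Total exposure: 10 months.
After the first batch: Gamma(35 + 15, 8 + 10) = Gamma(50, 18).
Total count: 6 + 6 + 10 + 6 + 3 = 31.
Total exposure: 5 months.
After the second batch: Gamma(50 + 31, 18 + 5) = Gamma(81, 23).
Posterior variance = α'/β'² = 81/529.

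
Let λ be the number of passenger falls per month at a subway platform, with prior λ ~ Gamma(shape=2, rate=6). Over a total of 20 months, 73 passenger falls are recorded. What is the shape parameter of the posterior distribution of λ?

Total count 73 over total exposure 20 months.
Conjugate update: add total count to the shape and total exposure to the rate, giving Gamma(75, 26).

75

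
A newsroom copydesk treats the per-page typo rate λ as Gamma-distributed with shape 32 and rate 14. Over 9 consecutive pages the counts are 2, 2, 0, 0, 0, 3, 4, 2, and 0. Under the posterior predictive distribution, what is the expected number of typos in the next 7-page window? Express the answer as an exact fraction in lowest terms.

Total count: 2 + 2 + 0 + 0 + 0 + 3 + 4 + 2 + 0 = 13.
Total exposure: 9 pages.
Gamma(α, β) with Poisson data over total exposure Σt gives posterior Gamma(α+Σx, β+Σt) = Gamma(45, 23).
Predictive mean over a 7-page window = T·E[λ|data] = 7·45/23 = 315/23.

315/23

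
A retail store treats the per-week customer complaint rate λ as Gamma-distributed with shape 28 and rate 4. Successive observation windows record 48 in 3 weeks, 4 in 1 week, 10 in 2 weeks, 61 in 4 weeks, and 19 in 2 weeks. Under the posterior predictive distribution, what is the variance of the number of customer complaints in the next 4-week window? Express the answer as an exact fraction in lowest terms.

Total count: 48 + 4 + 10 + 61 + 19 = 142.
Total exposure: 3 + 1 + 2 + 4 + 2 = 12 weeks.
By Gamma–Poisson conjugacy, the posterior is Gamma(α + Σx, β + Σt) = Gamma(28 + 142, 4 + 12) = Gamma(170, 16).
The posterior predictive for a window of length T is Negative Binomial with variance T·α'·(β'+T)/β'² = 4·170·20/256 = 425/8.

425/8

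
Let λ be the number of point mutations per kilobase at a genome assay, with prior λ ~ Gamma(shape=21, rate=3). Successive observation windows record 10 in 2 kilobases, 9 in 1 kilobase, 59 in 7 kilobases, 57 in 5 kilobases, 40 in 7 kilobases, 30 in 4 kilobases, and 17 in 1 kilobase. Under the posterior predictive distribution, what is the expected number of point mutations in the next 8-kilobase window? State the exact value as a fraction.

Total count: 10 + 9 + 59 + 57 + 40 + 30 + 17 = 222.
Total exposure: 2 + 1 + 7 + 5 + 7 + 4 + 1 = 27 kilobases.
Conjugate update: add total count to the shape and total exposure to the rate, giving Gamma(243, 30).
Predictive mean over an 8-kilobase window = T·E[λ|data] = 8·243/30 = 324/5.

324/5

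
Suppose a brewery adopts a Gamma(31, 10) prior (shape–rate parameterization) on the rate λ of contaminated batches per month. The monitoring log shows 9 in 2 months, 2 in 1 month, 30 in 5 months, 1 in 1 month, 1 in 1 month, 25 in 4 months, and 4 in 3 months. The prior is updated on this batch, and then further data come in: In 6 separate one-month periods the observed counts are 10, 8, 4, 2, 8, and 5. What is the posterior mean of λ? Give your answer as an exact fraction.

Total count: 9 + 2 + 30 + 1 + 1 + 25 + 4 = 72.
Total exposure: 2 + 1 + 5 + 1 + 1 + 4 + 3 = 17 months.
After the first batch: Gamma(31 + 72, 10 + 17) = Gamma(103, 27).
Total count: 10 + 8 + 4 + 2 + 8 + 5 = 37.
Total exposure: 6 months.
After the second batch: Gamma(103 + 37, 27 + 6) = Gamma(140, 33).
Posterior mean = α'/β' = 140/33.

140/33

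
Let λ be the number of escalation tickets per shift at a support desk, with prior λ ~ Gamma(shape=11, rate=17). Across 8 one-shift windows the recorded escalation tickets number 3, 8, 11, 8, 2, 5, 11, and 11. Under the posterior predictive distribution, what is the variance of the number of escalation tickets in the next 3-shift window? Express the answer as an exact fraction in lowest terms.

Total count: 3 + 8 + 11 + 8 + 2 + 5 + 11 + 11 = 59.
Total exposure: 8 shifts.
Posterior: α' = 11 + 59 = 70, β' = 17 + 8 = 25.
The posterior predictive for a window of length T is Negative Binomial with variance T·α'·(β'+T)/β'² = 3·70·28/625 = 1176/125.

1176/125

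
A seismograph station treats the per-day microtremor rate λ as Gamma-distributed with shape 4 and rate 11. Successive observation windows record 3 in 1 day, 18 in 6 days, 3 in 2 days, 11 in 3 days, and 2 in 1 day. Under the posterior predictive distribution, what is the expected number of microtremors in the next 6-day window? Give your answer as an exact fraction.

Total count: 3 + 18 + 3 + 11 + 2 = 37.
Total exposure: 1 + 6 + 2 + 3 + 1 = 13 days.
By Gamma–Poisson conjugacy, the posterior is Gamma(α + Σx, β + Σt) = Gamma(4 + 37, 11 + 13) = Gamma(41, 24).
Predictive mean over a 6-day window = T·E[λ|data] = 6·41/24 = 41/4.

41/4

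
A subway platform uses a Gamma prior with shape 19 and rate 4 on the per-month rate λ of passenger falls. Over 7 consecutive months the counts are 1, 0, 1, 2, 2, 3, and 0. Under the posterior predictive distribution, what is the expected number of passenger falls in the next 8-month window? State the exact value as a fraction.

224/11

Total count: 1 + 0 + 1 + 2 + 2 + 3 + 0 = 9.
Total exposure: 7 months.
By Gamma–Poisson conjugacy, the posterior is Gamma(α + Σx, β + Σt) = Gamma(19 + 9, 4 + 7) = Gamma(28, 11).
Predictive mean over an 8-month window = T·E[λ|data] = 8·28/11 = 224/11.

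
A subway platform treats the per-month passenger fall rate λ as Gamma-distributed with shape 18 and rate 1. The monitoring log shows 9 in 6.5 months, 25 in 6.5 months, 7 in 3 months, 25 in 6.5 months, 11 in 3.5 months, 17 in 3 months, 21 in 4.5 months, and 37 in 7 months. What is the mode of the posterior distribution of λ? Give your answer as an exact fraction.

338/83

Total count: 9 + 25 + 7 + 25 + 11 + 17 + 21 + 37 = 152.
Total exposure: 6.5 + 6.5 + 3 + 6.5 + 3.5 + 3 + 4.5 + 7 = 40.5 months.
The Gamma prior is conjugate for the Poisson rate, so λ | data ~ Gamma(18+152, 1+40.5) = Gamma(170, 83/2).
Posterior mode = (α'−1)/β' = 169/(83/2) = 338/83.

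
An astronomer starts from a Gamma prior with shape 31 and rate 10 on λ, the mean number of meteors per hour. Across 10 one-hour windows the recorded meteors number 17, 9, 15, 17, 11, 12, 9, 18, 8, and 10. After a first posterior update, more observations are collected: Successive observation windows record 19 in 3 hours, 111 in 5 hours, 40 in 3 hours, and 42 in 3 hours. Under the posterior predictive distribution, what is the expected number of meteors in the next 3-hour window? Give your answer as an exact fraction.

1107/34

Total count: 17 + 9 + 15 + 17 + 11 + 12 + 9 + 18 + 8 + 10 = 126.
Total exposure: 10 hours.
After the first batch: Gamma(31 + 126, 10 + 10) = Gamma(157, 20).
Total count: 19 + 111 + 40 + 42 = 212.
Total exposure: 3 + 5 + 3 + 3 = 14 hours.
After the second batch: Gamma(157 + 212, 20 + 14) = Gamma(369, 34).
Predictive mean over a 3-hour window = T·E[λ|data] = 3·369/34 = 1107/34.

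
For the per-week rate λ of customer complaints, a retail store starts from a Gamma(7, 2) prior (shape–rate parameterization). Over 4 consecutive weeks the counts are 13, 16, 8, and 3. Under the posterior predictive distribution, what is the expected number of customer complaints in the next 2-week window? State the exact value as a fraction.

47/3

Total count: 13 + 16 + 8 + 3 = 40.
Total exposure: 4 weeks.
Gamma(α, β) with Poisson data over total exposure Σt gives posterior Gamma(α+Σx, β+Σt) = Gamma(47, 6).
Predictive mean over a 2-week window = T·E[λ|data] = 2·47/6 = 47/3.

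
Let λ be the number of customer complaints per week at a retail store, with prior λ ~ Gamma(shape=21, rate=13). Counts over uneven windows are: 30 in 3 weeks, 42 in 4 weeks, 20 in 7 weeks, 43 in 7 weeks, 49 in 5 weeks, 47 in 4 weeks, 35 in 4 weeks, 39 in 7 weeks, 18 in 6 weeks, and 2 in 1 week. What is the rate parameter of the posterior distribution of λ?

61

Total count: 30 + 42 + 20 + 43 + 49 + 47 + 35 + 39 + 18 + 2 = 325.
Total exposure: 3 + 4 + 7 + 7 + 5 + 4 + 4 + 7 + 6 + 1 = 48 weeks.
Conjugate update: add total count to the shape and total exposure to the rate, giving Gamma(346, 61).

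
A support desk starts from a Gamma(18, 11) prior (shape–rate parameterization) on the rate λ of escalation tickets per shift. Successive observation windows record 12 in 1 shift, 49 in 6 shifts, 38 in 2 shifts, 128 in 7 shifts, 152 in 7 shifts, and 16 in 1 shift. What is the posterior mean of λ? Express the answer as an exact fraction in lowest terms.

59/5

Total count: 12 + 49 + 38 + 128 + 152 + 16 = 395.
Total exposure: 1 + 6 + 2 + 7 + 7 + 1 = 24 shifts.
Conjugate update: add total count to the shape and total exposure to the rate, giving Gamma(413, 35).
Posterior mean = α'/β' = 413/35 = 59/5.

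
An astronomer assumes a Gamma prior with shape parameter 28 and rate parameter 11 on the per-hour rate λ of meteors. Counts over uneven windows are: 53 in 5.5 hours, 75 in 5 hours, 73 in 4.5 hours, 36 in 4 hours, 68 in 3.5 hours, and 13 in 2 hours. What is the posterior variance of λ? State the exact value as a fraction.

1384/5041

Total count: 53 + 75 + 73 + 36 + 68 + 13 = 318.
Total exposure: 5.5 + 5 + 4.5 + 4 + 3.5 + 2 = 24.5 hours.
Conjugate update: add total count to the shape and total exposure to the rate, giving Gamma(346, 71/2).
Posterior variance = α'/β'² = 346/(5041/4) = 1384/5041.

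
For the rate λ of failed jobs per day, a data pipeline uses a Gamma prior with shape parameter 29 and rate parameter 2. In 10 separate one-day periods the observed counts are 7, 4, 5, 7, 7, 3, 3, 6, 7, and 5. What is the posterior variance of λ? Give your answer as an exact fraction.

83/144

Total count: 7 + 4 + 5 + 7 + 7 + 3 + 3 + 6 + 7 + 5 = 54.
Total exposure: 10 days.
Conjugate update: add total count to the shape and total exposure to the rate, giving Gamma(83, 12).
Posterior variance = α'/β'² = 83/144.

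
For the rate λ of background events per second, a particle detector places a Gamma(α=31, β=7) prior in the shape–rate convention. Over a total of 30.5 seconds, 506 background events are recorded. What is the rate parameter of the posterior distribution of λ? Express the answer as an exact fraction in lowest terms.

Total count 506 over total exposure 30.5 seconds.
The Gamma prior is conjugate for the Poisson rate, so λ | data ~ Gamma(31+506, 7+30.5) = Gamma(537, 75/2).

75/2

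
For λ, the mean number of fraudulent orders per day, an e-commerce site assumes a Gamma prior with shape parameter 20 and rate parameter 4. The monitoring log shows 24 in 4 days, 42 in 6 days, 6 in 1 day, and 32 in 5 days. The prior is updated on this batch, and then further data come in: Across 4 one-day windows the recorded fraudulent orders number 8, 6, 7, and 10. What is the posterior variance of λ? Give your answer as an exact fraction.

Total count: 24 + 42 + 6 + 32 = 104.
Total exposure: 4 + 6 + 1 + 5 = 16 days.
After the first batch: Gamma(20 + 104, 4 + 16) = Gamma(124, 20).
Total count: 8 + 6 + 7 + 10 = 31.
Total exposure: 4 days.
After the second batch: Gamma(124 + 31, 20 + 4) = Gamma(155, 24).
Posterior variance = α'/β'² = 155/576.

155/576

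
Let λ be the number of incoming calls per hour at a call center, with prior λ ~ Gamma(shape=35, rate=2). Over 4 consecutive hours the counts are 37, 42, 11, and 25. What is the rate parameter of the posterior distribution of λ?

6

Total count: 37 + 42 + 11 + 25 = 115.
Total exposure: 4 hours.
By Gamma–Poisson conjugacy, the posterior is Gamma(α + Σx, β + Σt) = Gamma(35 + 115, 2 + 4) = Gamma(150, 6).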